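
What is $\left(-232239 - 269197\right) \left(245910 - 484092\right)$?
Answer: $119433029352$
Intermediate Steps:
$\left(-232239 - 269197\right) \left(245910 - 484092\right) = \left(-232239 - 269197\right) \left(-238182\right) = \left(-501436\right) \left(-238182\right) = 119433029352$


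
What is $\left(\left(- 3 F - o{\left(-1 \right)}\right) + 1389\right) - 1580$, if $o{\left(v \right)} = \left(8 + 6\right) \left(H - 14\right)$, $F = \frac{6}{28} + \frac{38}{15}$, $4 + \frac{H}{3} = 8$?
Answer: $- \frac{11987}{70} \approx -171.24$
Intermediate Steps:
$H = 12$ ($H = -12 + 3 \cdot 8 = -12 + 24 = 12$)
$F = \frac{577}{210}$ ($F = 6 \cdot \frac{1}{28} + 38 \cdot \frac{1}{15} = \frac{3}{14} + \frac{38}{15} = \frac{577}{210} \approx 2.7476$)
$o{\left(v \right)} = -28$ ($o{\left(v \right)} = \left(8 + 6\right) \left(12 - 14\right) = 14 \left(-2\right) = -28$)
$\left(\left(- 3 F - o{\left(-1 \right)}\right) + 1389\right) - 1580 = \left(\left(\left(-3\right) \frac{577}{210} - -28\right) + 1389\right) - 1580 = \left(\left(- \frac{577}{70} + 28\right) + 1389\right) - 1580 = \left(\frac{1383}{70} + 1389\right) - 1580 = \frac{98613}{70} - 1580 = - \frac{11987}{70}$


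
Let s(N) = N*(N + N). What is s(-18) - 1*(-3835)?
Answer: 4483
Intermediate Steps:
s(N) = 2*N² (s(N) = N*(2*N) = 2*N²)
s(-18) - 1*(-3835) = 2*(-18)² - 1*(-3835) = 2*324 + 3835 = 648 + 3835 = 4483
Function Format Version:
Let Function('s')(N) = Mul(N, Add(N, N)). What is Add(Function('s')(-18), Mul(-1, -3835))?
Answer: 4483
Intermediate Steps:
Function('s')(N) = Mul(2, Pow(N, 2)) (Function('s')(N) = Mul(N, Mul(2, N)) = Mul(2, Pow(N, 2)))
Add(Function('s')(-18), Mul(-1, -3835)) = Add(Mul(2, Pow(-18, 2)), Mul(-1, -3835)) = Add(Mul(2, 324), 3835) = Add(648, 3835) = 4483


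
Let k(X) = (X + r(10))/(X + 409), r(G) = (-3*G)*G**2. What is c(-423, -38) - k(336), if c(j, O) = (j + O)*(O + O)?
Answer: 26104484/745 ≈ 35040.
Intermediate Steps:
r(G) = -3*G**3
c(j, O) = 2*O*(O + j) (c(j, O) = (O + j)*(2*O) = 2*O*(O + j))
k(X) = (-3000 + X)/(409 + X) (k(X) = (X - 3*10**3)/(X + 409) = (X - 3*1000)/(409 + X) = (X - 3000)/(409 + X) = (-3000 + X)/(409 + X))
c(-423, -38) - k(336) = 2*(-38)*(-38 - 423) - (-3000 + 336)/(409 + 336) = 2*(-38)*(-461) - (-2664)/745 = 35036 - (-2664)/745 = 35036 - 1*(-2664/745) = 35036 + 2664/745 = 26104484/745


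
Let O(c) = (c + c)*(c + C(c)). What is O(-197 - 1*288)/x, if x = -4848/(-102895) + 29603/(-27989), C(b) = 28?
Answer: -98203334756150/223870001 ≈ -4.3866e+5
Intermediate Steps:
x = -223870001/221532935 (x = -4848*(-1/102895) + 29603*(-1/27989) = 4848/102895 - 29603/27989 = -223870001/221532935 ≈ -1.0105)
O(c) = 2*c*(28 + c) (O(c) = (c + c)*(c + 28) = (2*c)*(28 + c) = 2*c*(28 + c))
O(-197 - 1*288)/x = (2*(-197 - 1*288)*(28 + (-197 - 1*288)))/(-223870001/221532935) = (2*(-197 - 288)*(28 + (-197 - 288)))*(-221532935/223870001) = (2*(-485)*(28 - 485))*(-221532935/223870001) = (2*(-485)*(-457))*(-221532935/223870001) = 443290*(-221532935/223870001) = -98203334756150/223870001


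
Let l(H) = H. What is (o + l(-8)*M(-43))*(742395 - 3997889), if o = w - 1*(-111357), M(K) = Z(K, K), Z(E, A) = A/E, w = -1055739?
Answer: 3074455978660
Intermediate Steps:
M(K) = 1 (M(K) = K/K = 1)
o = -944382 (o = -1055739 - 1*(-111357) = -1055739 + 111357 = -944382)
(o + l(-8)*M(-43))*(742395 - 3997889) = (-944382 - 8*1)*(742395 - 3997889) = (-944382 - 8)*(-3255494) = -944390*(-3255494) = 3074455978660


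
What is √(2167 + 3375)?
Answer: √5542 ≈ 74.445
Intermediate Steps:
√(2167 + 3375) = √5542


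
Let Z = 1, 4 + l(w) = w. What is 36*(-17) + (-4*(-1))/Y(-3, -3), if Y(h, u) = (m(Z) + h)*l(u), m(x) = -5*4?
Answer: -98528/161 ≈ -611.97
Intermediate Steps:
l(w) = -4 + w
m(x) = -20
Y(h, u) = (-20 + h)*(-4 + u)
36*(-17) + (-4*(-1))/Y(-3, -3) = 36*(-17) + (-4*(-1))/(((-20 - 3)*(-4 - 3))) = -612 + 4/((-23*(-7))) = -612 + 4/161 = -98528/161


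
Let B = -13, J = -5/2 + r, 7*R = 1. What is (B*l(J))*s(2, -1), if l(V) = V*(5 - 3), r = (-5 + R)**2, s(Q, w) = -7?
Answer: 26871/7 ≈ 3838.7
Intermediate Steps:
R = 1/7 (R = (1/7)*1 = 1/7 ≈ 0.14286)
r = 1156/49 (r = (-5 + 1/7)**2 = (-34/7)**2 = 1156/49 ≈ 23.592)
J = 2067/98 (J = -5/2 + 1156/49 = 2067/98 ≈ 21.092)
l(V) = 2*V (l(V) = V*2 = 2*V)
(B*l(J))*s(2, -1) = -26*2067/98*(-7) = -13*2067/49*(-7) = -26871/49*(-7) = 26871/7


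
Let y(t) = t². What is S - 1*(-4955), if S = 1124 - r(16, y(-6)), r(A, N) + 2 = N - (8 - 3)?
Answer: 6050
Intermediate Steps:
r(A, N) = -7 + N (r(A, N) = -2 + (N - (8 - 3)) = -2 + (N - 1*5) = -2 + (N - 5) = -2 + (-5 + N) = -7 + N)
S = 1095 (S = 1124 - (-7 + (-6)²) = 1124 - (-7 + 36) = 1124 - 1*29 = 1124 - 29 = 1095)
S - 1*(-4955) = 1095 - 1*(-4955) = 1095 + 4955 = 6050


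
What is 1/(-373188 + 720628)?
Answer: 1/347440 ≈ 2.8782e-6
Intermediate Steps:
1/(-373188 + 720628) = 1/347440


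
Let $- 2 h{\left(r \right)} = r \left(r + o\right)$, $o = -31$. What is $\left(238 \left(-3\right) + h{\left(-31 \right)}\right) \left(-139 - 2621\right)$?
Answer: $4623000$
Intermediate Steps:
$h{\left(r \right)} = - \frac{r \left(-31 + r\right)}{2}$ ($h{\left(r \right)} = - \frac{r \left(r - 31\right)}{2} = - \frac{r \left(-31 + r\right)}{2}$)
$\left(238 \left(-3\right) + h{\left(-31 \right)}\right) \left(-139 - 2621\right) = \left(238 \left(-3\right) + \frac{1}{2} \left(-31\right) \left(31 - -31\right)\right) \left(-139 - 2621\right) = \left(-714 + \frac{1}{2} \left(-31\right) \left(31 + 31\right)\right) \left(-2760\right) = \left(-714 + \frac{1}{2} \left(-31\right) 62\right) \left(-2760\right) = \left(-714 - 961\right) \left(-2760\right) = \left(-1675\right) \left(-2760\right) = 4623000$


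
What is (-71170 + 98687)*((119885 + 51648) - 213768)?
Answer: -1162180495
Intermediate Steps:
(-71170 + 98687)*((119885 + 51648) - 213768) = 27517*(171533 - 213768) = 27517*(-42235) = -1162180495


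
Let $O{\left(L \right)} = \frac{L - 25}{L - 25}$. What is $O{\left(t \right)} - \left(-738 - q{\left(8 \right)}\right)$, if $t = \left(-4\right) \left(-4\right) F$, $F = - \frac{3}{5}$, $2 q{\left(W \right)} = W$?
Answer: $743$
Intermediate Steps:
$q{\left(W \right)} = \frac{W}{2}$
$F = - \frac{3}{5}$ ($F = \left(-3\right) \frac{1}{5} = - \frac{3}{5} \approx -0.6$)
$t = - \frac{48}{5}$ ($t = \left(-4\right) \left(-4\right) \left(- \frac{3}{5}\right) = 16 \left(- \frac{3}{5}\right) = - \frac{48}{5} \approx -9.6$)
$O{\left(L \right)} = 1$ ($O{\left(L \right)} = \frac{-25 + L}{-25 + L} = 1$)
$O{\left(t \right)} - \left(-738 - q{\left(8 \right)}\right) = 1 - \left(-738 - \frac{1}{2} \cdot 8\right) = 1 - \left(-738 - 4\right) = 1 - -742 = 1 + 742 = 743$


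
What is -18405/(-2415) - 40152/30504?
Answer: 1290164/204631 ≈ 6.3048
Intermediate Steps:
-18405/(-2415) - 40152/30504 = -18405*(-1/2415) - 40152*1/30504 = 1227/161 - 1673/1271 = 1290164/204631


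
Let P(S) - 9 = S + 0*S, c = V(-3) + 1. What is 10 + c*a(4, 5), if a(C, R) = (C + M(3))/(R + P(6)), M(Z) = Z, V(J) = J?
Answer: 93/10 ≈ 9.3000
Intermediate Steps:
c = -2 (c = -3 + 1 = -2)
P(S) = 9 + S (P(S) = 9 + (S + 0*S) = 9 + (S + 0) = 9 + S)
a(C, R) = (3 + C)/(15 + R) (a(C, R) = (C + 3)/(R + (9 + 6)) = (3 + C)/(R + 15) = (3 + C)/(15 + R))
10 + c*a(4, 5) = 10 - 2*(3 + 4)/(15 + 5) = 10 - 2*7/20 = 10 - 7/10 = 93/10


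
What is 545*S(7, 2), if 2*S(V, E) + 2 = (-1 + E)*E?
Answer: 0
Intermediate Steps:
S(V, E) = -1 + E*(-1 + E)/2 (S(V, E) = -1 + ((-1 + E)*E)/2 = -1 + (E*(-1 + E))/2 = -1 + E*(-1 + E)/2)
545*S(7, 2) = 545*(-1 + (½)*2² - ½*2) = 545*(-1 + (½)*4 - 1) = 545*(-1 + 2 - 1) = 545*0 = 0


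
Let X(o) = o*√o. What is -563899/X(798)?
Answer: -80557*√798/90972 ≈ -25.015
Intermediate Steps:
X(o) = o^(3/2)
-563899/X(798) = -563899*√798/636804 = -80557*√798/90972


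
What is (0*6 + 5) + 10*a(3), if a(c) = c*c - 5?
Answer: 45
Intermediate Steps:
a(c) = -5 + c² (a(c) = c² - 5 = -5 + c²)
(0*6 + 5) + 10*a(3) = (0*6 + 5) + 10*(-5 + 3²) = (0 + 5) + 10*(-5 + 9) = 5 + 10*4 = 5 + 40 = 45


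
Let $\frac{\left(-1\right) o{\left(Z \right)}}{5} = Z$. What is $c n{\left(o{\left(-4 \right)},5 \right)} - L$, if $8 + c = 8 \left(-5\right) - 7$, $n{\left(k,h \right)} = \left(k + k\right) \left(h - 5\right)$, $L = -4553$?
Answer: $4553$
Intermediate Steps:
$o{\left(Z \right)} = - 5 Z$
$n{\left(k,h \right)} = 2 k \left(-5 + h\right)$
$c = -55$ ($c = -8 + \left(8 \left(-5\right) - 7\right) = -8 - 47 = -55$)
$c n{\left(o{\left(-4 \right)},5 \right)} - L = - 55 \cdot 2 \left(\left(-5\right) \left(-4\right)\right) \left(-5 + 5\right) - -4553 = - 55 \cdot 2 \cdot 20 \cdot 0 + 4553 = \left(-55\right) 0 + 4553 = 0 + 4553 = 4553$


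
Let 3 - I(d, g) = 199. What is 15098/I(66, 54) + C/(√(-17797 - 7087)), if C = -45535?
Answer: -7549/98 + 45535*I*√6221/12442 ≈ -77.031 + 288.66*I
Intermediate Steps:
I(d, g) = -196 (I(d, g) = 3 - 1*199 = 3 - 199 = -196)
15098/I(66, 54) + C/(√(-17797 - 7087)) = 15098/(-196) - 45535/√(-17797 - 7087) = 15098*(-1/196) - 45535*(-I*√6221/12442) = -7549/98 - 45535*(-I*√6221/12442) = -7549/98 - (-45535)*I*√6221/12442 = -7549/98 + 45535*I*√6221/12442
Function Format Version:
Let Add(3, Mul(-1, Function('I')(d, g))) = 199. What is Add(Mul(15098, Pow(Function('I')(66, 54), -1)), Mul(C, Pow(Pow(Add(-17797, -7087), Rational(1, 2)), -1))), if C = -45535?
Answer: Add(Rational(-7549, 98), Mul(Rational(45535, 12442), I, Pow(6221, Rational(1, 2)))) ≈ Add(-77.031, Mul(288.66, I))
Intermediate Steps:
Function('I')(d, g) = -196 (Function('I')(d, g) = Add(3, Mul(-1, 199)) = Add(3, -199) = -196)
Add(Mul(15098, Pow(Function('I')(66, 54), -1)), Mul(C, Pow(Pow(Add(-17797, -7087), Rational(1, 2)), -1))) = Add(Mul(15098, Pow(-196, -1)), Mul(-45535, Pow(Pow(Add(-17797, -7087), Rational(1, 2)), -1))) = Add(Mul(15098, Rational(-1, 196)), Mul(-45535, Pow(Pow(-24884, Rational(1, 2)), -1))) = Add(Rational(-7549, 98), Mul(-45535, Pow(Mul(2, I, Pow(6221, Rational(1, 2))), -1))) = Add(Rational(-7549, 98), Mul(-45535, Mul(Rational(-1, 12442), I, Pow(6221, Rational(1, 2))))) = Add(Rational(-7549, 98), Mul(Rational(45535, 12442), I, Pow(6221, Rational(1, 2))))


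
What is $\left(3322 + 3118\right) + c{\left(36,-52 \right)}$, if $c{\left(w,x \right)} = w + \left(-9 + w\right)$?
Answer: $6503$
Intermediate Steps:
$c{\left(w,x \right)} = -9 + 2 w$
$\left(3322 + 3118\right) + c{\left(36,-52 \right)} = \left(3322 + 3118\right) + \left(-9 + 2 \cdot 36\right) = 6440 + \left(-9 + 72\right) = 6440 + 63 = 6503$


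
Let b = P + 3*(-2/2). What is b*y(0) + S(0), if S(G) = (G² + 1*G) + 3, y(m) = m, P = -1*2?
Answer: 3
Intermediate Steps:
P = -2
b = -5 (b = -2 + 3*(-2/2) = -2 + 3*(-2*½) = -2 + 3*(-1) = -2 - 3 = -5)
S(G) = 3 + G + G² (S(G) = (G² + G) + 3 = (G + G²) + 3 = 3 + G + G²)
b*y(0) + S(0) = -5*0 + (3 + 0 + 0²) = 0 + (3 + 0 + 0) = 0 + 3 = 3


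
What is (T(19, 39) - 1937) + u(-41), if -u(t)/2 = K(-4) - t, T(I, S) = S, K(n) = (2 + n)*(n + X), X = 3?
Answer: -1984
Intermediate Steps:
K(n) = (2 + n)*(3 + n) (K(n) = (2 + n)*(n + 3) = (2 + n)*(3 + n))
u(t) = -4 + 2*t (u(t) = -2*((6 + (-4)² + 5*(-4)) - t) = -2*((6 + 16 - 20) - t) = -2*(2 - t) = -4 + 2*t)
(T(19, 39) - 1937) + u(-41) = (39 - 1937) + (-4 + 2*(-41)) = -1898 + (-4 - 82) = -1898 - 86 = -1984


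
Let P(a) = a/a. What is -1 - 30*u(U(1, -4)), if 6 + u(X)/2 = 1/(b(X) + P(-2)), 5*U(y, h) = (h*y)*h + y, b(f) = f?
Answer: 3799/11 ≈ 345.36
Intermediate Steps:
P(a) = 1
U(y, h) = y/5 + y*h²/5 (U(y, h) = ((h*y)*h + y)/5 = (y*h² + y)/5 = (y + y*h²)/5 = y/5 + y*h²/5)
u(X) = -12 + 2/(1 + X) (u(X) = -12 + 2/(X + 1) = -12 + 2/(1 + X))
-1 - 30*u(U(1, -4)) = -1 - 60*(-5 - 6*(1 + (-4)²)/5)/(1 + (⅕)*1*(1 + (-4)²)) = -1 - 60*(-5 - 6*(1 + 16)/5)/(1 + (⅕)*1*(1 + 16)) = -1 - 60*(-5 - 6*17/5)/(1 + (⅕)*1*17) = -1 - 60*(-5 - 6*17/5)/(1 + 17/5) = -1 - 60*(-5 - 102/5)/22/5 = -1 - 60*5*(-127)/(22*5) = -1 - 30*(-127/11) = -1 + 3810/11 = 3799/11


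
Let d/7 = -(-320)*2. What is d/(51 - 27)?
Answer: 560/3 ≈ 186.67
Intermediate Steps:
d = 4480 (d = 7*(-(-320)*2) = 7*(-64*(-10)) = 7*640 = 4480)
d/(51 - 27) = 4480/(51 - 27) = 4480/24 = 4480*(1/24) = 560/3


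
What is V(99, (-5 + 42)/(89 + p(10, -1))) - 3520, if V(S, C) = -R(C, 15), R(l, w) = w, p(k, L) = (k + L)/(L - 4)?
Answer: -3535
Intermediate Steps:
p(k, L) = (L + k)/(-4 + L)
V(S, C) = -15 (V(S, C) = -1*15 = -15)
V(99, (-5 + 42)/(89 + p(10, -1))) - 3520 = -15 - 3520 = -3535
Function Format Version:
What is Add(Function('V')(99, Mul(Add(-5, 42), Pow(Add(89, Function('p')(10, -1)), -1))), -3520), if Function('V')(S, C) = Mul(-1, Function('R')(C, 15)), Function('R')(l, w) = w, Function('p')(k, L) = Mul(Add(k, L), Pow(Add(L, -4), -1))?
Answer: -3535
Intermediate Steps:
Function('p')(k, L) = Mul(Pow(Add(-4, L), -1), Add(L, k)) (Function('p')(k, L) = Mul(Add(L, k), Pow(Add(-4, L), -1)) = Mul(Pow(Add(-4, L), -1), Add(L, k)))
Function('V')(S, C) = -15 (Function('V')(S, C) = Mul(-1, 15) = -15)
Add(Function('V')(99, Mul(Add(-5, 42), Pow(Add(89, Function('p')(10, -1)), -1))), -3520) = Add(-15, -3520) = -3535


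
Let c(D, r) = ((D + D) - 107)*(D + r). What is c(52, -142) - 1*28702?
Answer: -28432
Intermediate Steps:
c(D, r) = (-107 + 2*D)*(D + r) (c(D, r) = (2*D - 107)*(D + r) = (-107 + 2*D)*(D + r))
c(52, -142) - 1*28702 = (-107*52 - 107*(-142) + 2*52² + 2*52*(-142)) - 1*28702 = (-5564 + 15194 + 2*2704 - 14768) - 28702 = (-5564 + 15194 + 5408 - 14768) - 28702 = 270 - 28702 = -28432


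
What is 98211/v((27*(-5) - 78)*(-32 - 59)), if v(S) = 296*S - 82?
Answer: 98211/5737286 ≈ 0.017118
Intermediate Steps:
v(S) = -82 + 296*S
98211/v((27*(-5) - 78)*(-32 - 59)) = 98211/(-82 + 296*((27*(-5) - 78)*(-32 - 59))) = 98211/(-82 + 296*((-135 - 78)*(-91))) = 98211/(-82 + 296*(-213*(-91))) = 98211/(-82 + 296*19383) = 98211/(-82 + 5737368) = 98211/5737286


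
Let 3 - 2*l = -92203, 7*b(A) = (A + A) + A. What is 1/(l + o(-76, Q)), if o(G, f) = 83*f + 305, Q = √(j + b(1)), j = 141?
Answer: 162428/7534548569 - 249*√770/15069097138 ≈ 2.1099e-5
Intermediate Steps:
b(A) = 3*A/7 (b(A) = ((A + A) + A)/7 = (2*A + A)/7 = (3*A)/7 = 3*A/7)
Q = 3*√770/7 (Q = √(141 + (3/7)*1) = √(141 + 3/7) = √(990/7) = 3*√770/7 ≈ 11.892)
l = 46103 (l = 3/2 - ½*(-92203) = 3/2 + 92203/2 = 46103)
o(G, f) = 305 + 83*f
1/(l + o(-76, Q)) = 1/(46103 + (305 + 83*(3*√770/7))) = 1/(46103 + (305 + 249*√770/7)) = 1/(46408 + 249*√770/7)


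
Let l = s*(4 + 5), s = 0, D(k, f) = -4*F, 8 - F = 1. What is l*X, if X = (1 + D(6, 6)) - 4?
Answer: 0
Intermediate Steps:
F = 7 (F = 8 - 1*1 = 8 - 1 = 7)
D(k, f) = -28 (D(k, f) = -4*7 = -28)
X = -31 (X = (1 - 28) - 4 = -27 - 4 = -31)
l = 0 (l = 0*(4 + 5) = 0*9 = 0)
l*X = 0*(-31) = 0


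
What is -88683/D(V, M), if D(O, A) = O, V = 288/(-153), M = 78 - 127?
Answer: 1507611/32 ≈ 47113.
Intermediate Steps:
M = -49
V = -32/17 (V = 288*(-1/153) = -32/17 ≈ -1.8824)
-88683/D(V, M) = -88683/(-32/17) = -88683*(-17/32) = 1507611/32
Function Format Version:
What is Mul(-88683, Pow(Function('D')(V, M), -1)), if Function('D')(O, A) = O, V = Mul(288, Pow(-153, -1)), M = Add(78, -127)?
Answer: Rational(1507611, 32) ≈ 47113.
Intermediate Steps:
M = -49
V = Rational(-32, 17) (V = Mul(288, Rational(-1, 153)) = Rational(-32, 17) ≈ -1.8824)
Mul(-88683, Pow(Function('D')(V, M), -1)) = Mul(-88683, Pow(Rational(-32, 17), -1)) = Mul(-88683, Rational(-17, 32)) = Rational(1507611, 32)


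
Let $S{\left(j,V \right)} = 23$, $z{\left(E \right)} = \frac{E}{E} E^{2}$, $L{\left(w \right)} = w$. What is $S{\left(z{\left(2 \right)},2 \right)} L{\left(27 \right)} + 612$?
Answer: $1233$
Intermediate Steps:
$z{\left(E \right)} = E^{2}$ ($z{\left(E \right)} = 1 E^{2} = E^{2}$)
$S{\left(z{\left(2 \right)},2 \right)} L{\left(27 \right)} + 612 = 23 \cdot 27 + 612 = 621 + 612 = 1233$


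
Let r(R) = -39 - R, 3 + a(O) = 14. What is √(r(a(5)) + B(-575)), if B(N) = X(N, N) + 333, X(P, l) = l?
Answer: 2*I*√73 ≈ 17.088*I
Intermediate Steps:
a(O) = 11 (a(O) = -3 + 14 = 11)
B(N) = 333 + N (B(N) = N + 333 = 333 + N)
√(r(a(5)) + B(-575)) = √((-39 - 1*11) + (333 - 575)) = √((-39 - 11) - 242) = √(-50 - 242) = √(-292) = 2*I*√73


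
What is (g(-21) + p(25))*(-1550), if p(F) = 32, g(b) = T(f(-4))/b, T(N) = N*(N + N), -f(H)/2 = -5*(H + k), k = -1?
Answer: 6708400/21 ≈ 3.1945e+5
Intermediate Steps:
f(H) = -10 + 10*H (f(H) = -(-10)*(H - 1) = -(-10)*(-1 + H) = -2*(5 - 5*H) = -10 + 10*H)
T(N) = 2*N**2 (T(N) = N*(2*N) = 2*N**2)
g(b) = 5000/b (g(b) = (2*(-10 + 10*(-4))**2)/b = (2*(-10 - 40)**2)/b = (2*(-50)**2)/b = (2*2500)/b = 5000/b)
(g(-21) + p(25))*(-1550) = (5000/(-21) + 32)*(-1550) = (5000*(-1/21) + 32)*(-1550) = (-5000/21 + 32)*(-1550) = -4328/21*(-1550) = 6708400/21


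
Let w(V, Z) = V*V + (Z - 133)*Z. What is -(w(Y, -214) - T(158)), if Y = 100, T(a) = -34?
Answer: -84292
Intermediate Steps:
w(V, Z) = V² + Z*(-133 + Z) (w(V, Z) = V² + (-133 + Z)*Z = V² + Z*(-133 + Z))
-(w(Y, -214) - T(158)) = -((100² + (-214)² - 133*(-214)) - 1*(-34)) = -((10000 + 45796 + 28462) + 34) = -(84258 + 34) = -1*84292 = -84292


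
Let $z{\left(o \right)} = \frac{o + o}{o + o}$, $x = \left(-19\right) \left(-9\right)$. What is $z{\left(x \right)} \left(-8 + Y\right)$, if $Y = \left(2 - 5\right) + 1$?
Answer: $-10$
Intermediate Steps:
$x = 171$
$Y = -2$ ($Y = -3 + 1 = -2$)
$z{\left(o \right)} = 1$ ($z{\left(o \right)} = \frac{2 o}{2 o} = 2 o \frac{1}{2 o} = 1$)
$z{\left(x \right)} \left(-8 + Y\right) = 1 \left(-8 - 2\right) = 1 \left(-10\right) = -10$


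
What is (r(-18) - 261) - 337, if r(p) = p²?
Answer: -274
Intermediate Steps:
(r(-18) - 261) - 337 = ((-18)² - 261) - 337 = (324 - 261) - 337 = 63 - 337 = -274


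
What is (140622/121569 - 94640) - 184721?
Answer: -11320498929/40523 ≈ -2.7936e+5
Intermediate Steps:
(140622/121569 - 94640) - 184721 = (140622*(1/121569) - 94640) - 184721 = (46874/40523 - 94640) - 184721 = -3835049846/40523 - 184721 = -11320498929/40523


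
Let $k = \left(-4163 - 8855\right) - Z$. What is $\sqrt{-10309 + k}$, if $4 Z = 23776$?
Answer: $i \sqrt{29271} \approx 171.09 i$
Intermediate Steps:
$Z = 5944$ ($Z = \frac{1}{4} \cdot 23776 = 5944$)
$k = -18962$ ($k = \left(-4163 - 8855\right) - 5944 = -13018 - 5944 = -18962$)
$\sqrt{-10309 + k} = \sqrt{-10309 - 18962} = \sqrt{-29271} = i \sqrt{29271}$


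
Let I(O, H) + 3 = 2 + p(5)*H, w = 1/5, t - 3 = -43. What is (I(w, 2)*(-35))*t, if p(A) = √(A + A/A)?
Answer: -1400 + 2800*√6 ≈ 5458.6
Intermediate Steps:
t = -40 (t = 3 - 43 = -40)
p(A) = √(1 + A) (p(A) = √(A + 1) = √(1 + A))
w = ⅕ ≈ 0.20000
I(O, H) = -1 + H*√6 (I(O, H) = -3 + (2 + √(1 + 5)*H) = -3 + (2 + √6*H) = -3 + (2 + H*√6) = -1 + H*√6)
(I(w, 2)*(-35))*t = ((-1 + 2*√6)*(-35))*(-40) = (35 - 70*√6)*(-40) = -1400 + 2800*√6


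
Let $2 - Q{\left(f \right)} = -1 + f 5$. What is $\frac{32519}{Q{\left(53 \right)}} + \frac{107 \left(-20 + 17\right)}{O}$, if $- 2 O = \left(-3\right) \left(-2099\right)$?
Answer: $- \frac{68201313}{549938} \approx -124.02$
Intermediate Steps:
$O = - \frac{6297}{2}$ ($O = - \frac{\left(-3\right) \left(-2099\right)}{2} = \left(- \frac{1}{2}\right) 6297 = - \frac{6297}{2} \approx -3148.5$)
$Q{\left(f \right)} = 3 - 5 f$ ($Q{\left(f \right)} = 2 - \left(-1 + f 5\right) = 2 - \left(-1 + 5 f\right) = 3 - 5 f$)
$\frac{32519}{Q{\left(53 \right)}} + \frac{107 \left(-20 + 17\right)}{O} = \frac{32519}{3 - 265} + \frac{107 \left(-20 + 17\right)}{- \frac{6297}{2}} = \frac{32519}{3 - 265} + 107 \left(-3\right) \left(- \frac{2}{6297}\right) = \frac{32519}{-262} - - \frac{214}{2099} = 32519 \left(- \frac{1}{262}\right) + \frac{214}{2099} = - \frac{32519}{262} + \frac{214}{2099} = - \frac{68201313}{549938}$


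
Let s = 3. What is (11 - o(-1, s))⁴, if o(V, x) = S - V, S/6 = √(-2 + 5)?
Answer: 86464 - 49920*√3 ≈ 0.023686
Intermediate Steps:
S = 6*√3 (S = 6*√(-2 + 5) = 6*√3 ≈ 10.392)
o(V, x) = -V + 6*√3 (o(V, x) = 6*√3 - V = -V + 6*√3)
(11 - o(-1, s))⁴ = (11 - (-1*(-1) + 6*√3))⁴ = (11 - (1 + 6*√3))⁴ = (11 + (-1 - 6*√3))⁴ = (10 - 6*√3)⁴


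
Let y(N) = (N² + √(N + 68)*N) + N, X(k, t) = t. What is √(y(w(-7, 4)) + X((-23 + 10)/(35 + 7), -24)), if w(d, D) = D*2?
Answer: 4*√(3 + √19) ≈ 10.851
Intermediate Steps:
w(d, D) = 2*D
y(N) = N + N² + N*√(68 + N) (y(N) = (N² + √(68 + N)*N) + N = (N² + N*√(68 + N)) + N = N + N² + N*√(68 + N))
√(y(w(-7, 4)) + X((-23 + 10)/(35 + 7), -24)) = √((2*4)*(1 + 2*4 + √(68 + 2*4)) - 24) = √(8*(1 + 8 + √(68 + 8)) - 24) = √(8*(1 + 8 + √76) - 24) = √(8*(1 + 8 + 2*√19) - 24) = √(8*(9 + 2*√19) - 24) = √((72 + 16*√19) - 24) = √(48 + 16*√19)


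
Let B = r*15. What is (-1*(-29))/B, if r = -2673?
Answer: -29/40095 ≈ -0.00072328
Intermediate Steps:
B = -40095 (B = -2673*15 = -40095)
(-1*(-29))/B = -1*(-29)/(-40095) = 29*(-1/40095) = -29/40095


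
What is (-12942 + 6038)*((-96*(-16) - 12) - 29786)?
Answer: 195120848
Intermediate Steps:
(-12942 + 6038)*((-96*(-16) - 12) - 29786) = -6904*((1536 - 12) - 29786) = -6904*(1524 - 29786) = -6904*(-28262) = 195120848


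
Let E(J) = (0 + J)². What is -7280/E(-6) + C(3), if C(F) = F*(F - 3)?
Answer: -1820/9 ≈ -202.22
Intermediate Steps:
E(J) = J²
C(F) = F*(-3 + F)
-7280/E(-6) + C(3) = -7280/((-6)²) + 3*(-3 + 3) = -7280/36 + 3*0 = -7280/36 + 0 = -80*91/36 + 0 = -1820/9 + 0 = -1820/9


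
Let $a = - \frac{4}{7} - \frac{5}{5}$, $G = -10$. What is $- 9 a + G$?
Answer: $\frac{29}{7} \approx 4.1429$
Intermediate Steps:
$a = - \frac{11}{7}$ ($a = \left(-4\right) \frac{1}{7} - 1 = - \frac{4}{7} - 1 = - \frac{11}{7} \approx -1.5714$)
$- 9 a + G = \left(-9\right) \left(- \frac{11}{7}\right) - 10 = \frac{99}{7} - 10 = \frac{29}{7}$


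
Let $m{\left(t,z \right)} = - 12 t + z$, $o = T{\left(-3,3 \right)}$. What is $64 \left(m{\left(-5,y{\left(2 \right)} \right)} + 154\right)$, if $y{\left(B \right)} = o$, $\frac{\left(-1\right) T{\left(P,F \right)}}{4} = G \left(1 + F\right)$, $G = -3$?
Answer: $16768$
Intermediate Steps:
$T{\left(P,F \right)} = 12 + 12 F$ ($T{\left(P,F \right)} = - 4 \left(- 3 \left(1 + F\right)\right) = - 4 \left(-3 - 3 F\right) = 12 + 12 F$)
$o = 48$ ($o = 12 + 12 \cdot 3 = 12 + 36 = 48$)
$y{\left(B \right)} = 48$
$m{\left(t,z \right)} = z - 12 t$
$64 \left(m{\left(-5,y{\left(2 \right)} \right)} + 154\right) = 64 \left(\left(48 - -60\right) + 154\right) = 64 \left(\left(48 + 60\right) + 154\right) = 64 \left(108 + 154\right) = 64 \cdot 262 = 16768$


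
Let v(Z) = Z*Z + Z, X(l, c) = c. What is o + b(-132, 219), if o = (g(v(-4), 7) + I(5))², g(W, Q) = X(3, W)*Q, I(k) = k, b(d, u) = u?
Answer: 8140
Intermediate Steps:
v(Z) = Z + Z² (v(Z) = Z² + Z = Z + Z²)
g(W, Q) = Q*W (g(W, Q) = W*Q = Q*W)
o = 7921 (o = (7*(-4*(1 - 4)) + 5)² = (7*(-4*(-3)) + 5)² = (7*12 + 5)² = (84 + 5)² = 89² = 7921)
o + b(-132, 219) = 7921 + 219 = 8140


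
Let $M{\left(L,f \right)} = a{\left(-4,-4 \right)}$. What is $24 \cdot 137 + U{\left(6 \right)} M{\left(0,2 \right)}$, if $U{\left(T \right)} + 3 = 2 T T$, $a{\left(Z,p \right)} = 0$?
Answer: $3288$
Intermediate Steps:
$M{\left(L,f \right)} = 0$
$U{\left(T \right)} = -3 + 2 T^{2}$ ($U{\left(T \right)} = -3 + 2 T T = -3 + 2 T^{2}$)
$24 \cdot 137 + U{\left(6 \right)} M{\left(0,2 \right)} = 24 \cdot 137 + \left(-3 + 2 \cdot 6^{2}\right) 0 = 3288 + \left(-3 + 2 \cdot 36\right) 0 = 3288 + \left(-3 + 72\right) 0 = 3288 + 69 \cdot 0 = 3288 + 0 = 3288$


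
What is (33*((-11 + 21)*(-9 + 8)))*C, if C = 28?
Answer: -9240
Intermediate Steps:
(33*((-11 + 21)*(-9 + 8)))*C = (33*((-11 + 21)*(-9 + 8)))*28 = (33*(10*(-1)))*28 = (33*(-10))*28 = -330*28 = -9240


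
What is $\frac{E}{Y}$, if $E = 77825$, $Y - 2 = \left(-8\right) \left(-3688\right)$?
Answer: $\frac{77825}{29506} \approx 2.6376$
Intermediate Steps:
$Y = 29506$ ($Y = 2 - -29504 = 2 + 29504 = 29506$)
$\frac{E}{Y} = \frac{77825}{29506}$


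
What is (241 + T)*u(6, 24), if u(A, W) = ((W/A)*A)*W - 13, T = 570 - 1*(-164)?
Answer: 548925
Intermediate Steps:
T = 734 (T = 570 + 164 = 734)
u(A, W) = -13 + W**2 (u(A, W) = W*W - 13 = W**2 - 13 = -13 + W**2)
(241 + T)*u(6, 24) = (241 + 734)*(-13 + 24**2) = 975*(-13 + 576) = 975*563 = 548925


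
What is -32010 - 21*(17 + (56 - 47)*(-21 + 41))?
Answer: -36147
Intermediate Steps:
-32010 - 21*(17 + (56 - 47)*(-21 + 41)) = -32010 - 21*(17 + 9*20) = -32010 - 21*(17 + 180) = -32010 - 21*197 = -32010 - 4137 = -36147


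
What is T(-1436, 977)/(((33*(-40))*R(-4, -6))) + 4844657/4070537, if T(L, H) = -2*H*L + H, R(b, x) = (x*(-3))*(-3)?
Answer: 11771002937537/290147877360 ≈ 40.569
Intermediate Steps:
R(b, x) = 9*x (R(b, x) = -3*x*(-3) = 9*x)
T(L, H) = H - 2*H*L (T(L, H) = -2*H*L + H = H - 2*H*L)
T(-1436, 977)/(((33*(-40))*R(-4, -6))) + 4844657/4070537 = (977*(1 - 2*(-1436)))/(((33*(-40))*(9*(-6)))) + 4844657/4070537 = (977*(1 + 2872))/((-1320*(-54))) + 4844657*(1/4070537) = (977*2873)/71280 + 4844657/4070537 = 2806921*(1/71280) + 4844657/4070537 = 2806921/71280 + 4844657/4070537 = 11771002937537/290147877360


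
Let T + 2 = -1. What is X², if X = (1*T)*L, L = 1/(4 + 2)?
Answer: ¼ ≈ 0.25000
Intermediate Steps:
T = -3 (T = -2 - 1 = -3)
L = ⅙ (L = 1/6 = ⅙ ≈ 0.16667)
X = -½ (X = (1*(-3))*(⅙) = -3*⅙ = -½ ≈ -0.50000)
X² = (-½)² = ¼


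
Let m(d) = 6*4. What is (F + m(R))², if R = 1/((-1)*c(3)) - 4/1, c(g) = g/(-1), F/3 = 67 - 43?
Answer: 9216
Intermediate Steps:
F = 72 (F = 3*(67 - 43) = 3*24 = 72)
c(g) = -g (c(g) = g*(-1) = -g)
R = -11/3 (R = 1/((-1)*((-1*3))) - 4/1 = -1/(-3) - 4*1 = -1*(-⅓) - 4 = ⅓ - 4 = -11/3 ≈ -3.6667)
m(d) = 24
(F + m(R))² = (72 + 24)² = 96² = 9216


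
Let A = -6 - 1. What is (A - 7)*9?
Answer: -126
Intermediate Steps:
A = -7
(A - 7)*9 = (-7 - 7)*9 = -14*9 = -126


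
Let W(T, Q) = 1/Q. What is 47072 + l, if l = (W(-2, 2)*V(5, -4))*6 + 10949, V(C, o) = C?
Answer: 58036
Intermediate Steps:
l = 10964 (l = (5/2)*6 + 10949 = 15 + 10949 = 10964)
47072 + l = 47072 + 10964 = 58036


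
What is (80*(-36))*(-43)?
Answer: 123840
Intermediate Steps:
(80*(-36))*(-43) = -2880*(-43) = 123840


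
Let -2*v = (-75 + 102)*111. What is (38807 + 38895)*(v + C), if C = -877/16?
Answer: -965563903/8 ≈ -1.2070e+8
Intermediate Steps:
v = -2997/2 (v = -(-75 + 102)*111/2 = -27*111/2 = -1/2*2997 = -2997/2 ≈ -1498.5)
C = -877/16 (C = -877*1/16 = -877/16 ≈ -54.813)
(38807 + 38895)*(v + C) = (38807 + 38895)*(-2997/2 - 877/16) = 77702*(-24853/16) = -965563903/8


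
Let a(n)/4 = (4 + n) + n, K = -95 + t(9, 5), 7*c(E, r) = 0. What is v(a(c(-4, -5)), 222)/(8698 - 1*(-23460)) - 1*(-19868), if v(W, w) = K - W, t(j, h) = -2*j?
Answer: 638915015/32158 ≈ 19868.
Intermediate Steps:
c(E, r) = 0 (c(E, r) = (1/7)*0 = 0)
K = -113 (K = -95 - 2*9 = -95 - 18 = -113)
a(n) = 16 + 8*n (a(n) = 4*((4 + n) + n) = 4*(4 + 2*n) = 16 + 8*n)
v(W, w) = -113 - W
v(a(c(-4, -5)), 222)/(8698 - 1*(-23460)) - 1*(-19868) = (-113 - (16 + 8*0))/(8698 - 1*(-23460)) - 1*(-19868) = (-113 - (16 + 0))/(8698 + 23460) + 19868 = (-113 - 1*16)/32158 + 19868 = (-113 - 16)*(1/32158) + 19868 = -129*1/32158 + 19868 = -129/32158 + 19868 = 638915015/32158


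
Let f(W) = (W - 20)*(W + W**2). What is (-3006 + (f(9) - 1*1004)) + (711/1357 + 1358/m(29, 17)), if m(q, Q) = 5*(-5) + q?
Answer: -12647175/2714 ≈ -4660.0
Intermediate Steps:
m(q, Q) = -25 + q
f(W) = (-20 + W)*(W + W**2)
(-3006 + (f(9) - 1*1004)) + (711/1357 + 1358/m(29, 17)) = (-3006 + (9*(-20 + 9**2 - 19*9) - 1*1004)) + (711/1357 + 1358/(-25 + 29)) = (-3006 + (9*(-20 + 81 - 171) - 1004)) + (711*(1/1357) + 1358/4) = (-3006 + (9*(-110) - 1004)) + (711/1357 + 1358*(1/4)) = (-3006 + (-990 - 1004)) + (711/1357 + 679/2) = (-3006 - 1994) + 922825/2714 = -5000 + 922825/2714 = -12647175/2714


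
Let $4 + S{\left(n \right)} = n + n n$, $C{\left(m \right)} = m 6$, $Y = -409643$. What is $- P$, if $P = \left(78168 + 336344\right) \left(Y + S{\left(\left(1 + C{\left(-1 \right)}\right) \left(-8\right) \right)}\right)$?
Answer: $169123797584$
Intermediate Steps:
$C{\left(m \right)} = 6 m$
$S{\left(n \right)} = -4 + n + n^{2}$ ($S{\left(n \right)} = -4 + \left(n + n n\right) = -4 + \left(n + n^{2}\right) = -4 + n + n^{2}$)
$P = -169123797584$ ($P = \left(78168 + 336344\right) \left(-409643 + \left(-4 + \left(1 + 6 \left(-1\right)\right) \left(-8\right) + \left(\left(1 + 6 \left(-1\right)\right) \left(-8\right)\right)^{2}\right)\right) = 414512 \left(-409643 + \left(-4 + \left(1 - 6\right) \left(-8\right) + \left(\left(1 - 6\right) \left(-8\right)\right)^{2}\right)\right) = 414512 \left(-409643 - \left(-36 - 1600\right)\right) = 414512 \left(-409643 + \left(-4 + 40 + 40^{2}\right)\right) = 414512 \left(-409643 + \left(-4 + 40 + 1600\right)\right) = 414512 \left(-409643 + 1636\right) = 414512 \left(-408007\right) = -169123797584$)
$- P = \left(-1\right) \left(-169123797584\right) = 169123797584$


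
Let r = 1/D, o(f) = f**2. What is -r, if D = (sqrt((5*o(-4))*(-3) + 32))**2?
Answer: 1/208 ≈ 0.0048077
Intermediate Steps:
D = -208 (D = (sqrt((5*(-4)**2)*(-3) + 32))**2 = (sqrt((5*16)*(-3) + 32))**2 = (sqrt(80*(-3) + 32))**2 = (sqrt(-240 + 32))**2 = (sqrt(-208))**2 = (4*I*sqrt(13))**2 = -208)
r = -1/208 (r = 1/(-208) = -1/208 ≈ -0.0048077)
-r = -1*(-1/208) = 1/208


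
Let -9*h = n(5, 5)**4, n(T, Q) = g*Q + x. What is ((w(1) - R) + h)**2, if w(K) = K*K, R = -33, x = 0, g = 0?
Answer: 1156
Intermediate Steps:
n(T, Q) = 0 (n(T, Q) = 0*Q + 0 = 0 + 0 = 0)
w(K) = K**2
h = 0 (h = -1/9*0**4 = -1/9*0 = 0)
((w(1) - R) + h)**2 = ((1**2 - 1*(-33)) + 0)**2 = ((1 + 33) + 0)**2 = (34 + 0)**2 = 34**2 = 1156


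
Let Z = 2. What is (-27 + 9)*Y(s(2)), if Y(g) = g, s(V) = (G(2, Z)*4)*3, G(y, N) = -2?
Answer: 432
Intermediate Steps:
s(V) = -24 (s(V) = -2*4*3 = -8*3 = -24)
(-27 + 9)*Y(s(2)) = (-27 + 9)*(-24) = -18*(-24) = 432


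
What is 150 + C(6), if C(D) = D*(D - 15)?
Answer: 96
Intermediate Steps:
C(D) = D*(-15 + D)
150 + C(6) = 150 + 6*(-15 + 6) = 150 + 6*(-9) = 150 - 54 = 96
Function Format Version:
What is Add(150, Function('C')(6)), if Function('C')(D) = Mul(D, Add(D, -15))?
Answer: 96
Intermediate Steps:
Function('C')(D) = Mul(D, Add(-15, D))
Add(150, Function('C')(6)) = Add(150, Mul(6, Add(-15, 6))) = Add(150, Mul(6, -9)) = Add(150, -54) = 96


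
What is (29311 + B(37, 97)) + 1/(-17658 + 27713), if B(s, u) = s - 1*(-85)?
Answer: 295948816/10055 ≈ 29433.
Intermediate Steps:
B(s, u) = 85 + s (B(s, u) = s + 85 = 85 + s)
(29311 + B(37, 97)) + 1/(-17658 + 27713) = (29311 + (85 + 37)) + 1/(-17658 + 27713) = (29311 + 122) + 1/10055 = 29433 + 1/10055 = 295948816/10055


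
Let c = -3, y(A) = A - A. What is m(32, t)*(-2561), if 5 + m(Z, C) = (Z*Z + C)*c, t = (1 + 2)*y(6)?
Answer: 7880197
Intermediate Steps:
y(A) = 0
t = 0 (t = (1 + 2)*0 = 3*0 = 0)
m(Z, C) = -5 - 3*C - 3*Z² (m(Z, C) = -5 + (Z*Z + C)*(-3) = -5 + (Z² + C)*(-3) = -5 + (C + Z²)*(-3) = -5 + (-3*C - 3*Z²) = -5 - 3*C - 3*Z²)
m(32, t)*(-2561) = (-5 - 3*0 - 3*32²)*(-2561) = (-5 + 0 - 3*1024)*(-2561) = (-5 + 0 - 3072)*(-2561) = -3077*(-2561) = 7880197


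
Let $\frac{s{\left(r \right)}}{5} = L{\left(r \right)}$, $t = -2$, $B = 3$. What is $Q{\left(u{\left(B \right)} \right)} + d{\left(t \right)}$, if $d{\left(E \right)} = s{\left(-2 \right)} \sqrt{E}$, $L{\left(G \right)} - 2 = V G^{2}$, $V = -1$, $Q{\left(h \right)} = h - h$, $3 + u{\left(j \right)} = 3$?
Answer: $- 10 i \sqrt{2} \approx - 14.142 i$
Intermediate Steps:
$u{\left(j \right)} = 0$ ($u{\left(j \right)} = -3 + 3 = 0$)
$Q{\left(h \right)} = 0$
$L{\left(G \right)} = 2 - G^{2}$
$s{\left(r \right)} = 10 - 5 r^{2}$ ($s{\left(r \right)} = 5 \left(2 - r^{2}\right) = 10 - 5 r^{2}$)
$d{\left(E \right)} = - 10 \sqrt{E}$ ($d{\left(E \right)} = \left(10 - 5 \left(-2\right)^{2}\right) \sqrt{E} = \left(10 - 20\right) \sqrt{E} = - 10 \sqrt{E}$)
$Q{\left(u{\left(B \right)} \right)} + d{\left(t \right)} = 0 - 10 \sqrt{-2} = 0 - 10 i \sqrt{2} = - 10 i \sqrt{2}$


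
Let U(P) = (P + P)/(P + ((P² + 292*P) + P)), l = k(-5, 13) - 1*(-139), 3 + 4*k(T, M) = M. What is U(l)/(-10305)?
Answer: -4/8975655 ≈ -4.4565e-7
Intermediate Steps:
k(T, M) = -¾ + M/4
l = 283/2 (l = (-¾ + (¼)*13) - 1*(-139) = (-¾ + 13/4) + 139 = 5/2 + 139 = 283/2 ≈ 141.50)
U(P) = 2*P/(P² + 294*P) (U(P) = (2*P)/(P + (P² + 293*P)) = (2*P)/(P² + 294*P) = 2*P/(P² + 294*P))
U(l)/(-10305) = (2/(294 + 283/2))/(-10305) = (2/(871/2))*(-1/10305) = (2*(2/871))*(-1/10305) = (4/871)*(-1/10305) = -4/8975655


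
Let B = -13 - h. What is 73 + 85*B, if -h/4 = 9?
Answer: 2028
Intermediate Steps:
h = -36 (h = -4*9 = -36)
B = 23 (B = -13 - 1*(-36) = -13 + 36 = 23)
73 + 85*B = 73 + 85*23 = 73 + 1955 = 2028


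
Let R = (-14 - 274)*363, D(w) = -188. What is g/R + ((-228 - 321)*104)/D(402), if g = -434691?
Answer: 168076837/545952 ≈ 307.86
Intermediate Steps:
R = -104544 (R = -288*363 = -104544)
g/R + ((-228 - 321)*104)/D(402) = -434691/(-104544) + ((-228 - 321)*104)/(-188) = -434691*(-1/104544) - 549*104*(-1/188) = 48299/11616 - 57096*(-1/188) = 48299/11616 + 14274/47 = 168076837/545952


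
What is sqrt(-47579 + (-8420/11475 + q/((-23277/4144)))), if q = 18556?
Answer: I*sqrt(1792706773825578495)/5935635 ≈ 225.57*I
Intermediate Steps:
sqrt(-47579 + (-8420/11475 + q/((-23277/4144)))) = sqrt(-47579 + (-8420/11475 + 18556/((-23277/4144)))) = sqrt(-47579 + (-8420*1/11475 + 18556/((-23277*1/4144)))) = sqrt(-47579 + (-1684/2295 + 18556/(-23277/4144))) = sqrt(-47579 + (-1684/2295 + 18556*(-4144/23277))) = sqrt(-47579 + (-1684/2295 - 76896064/23277)) = sqrt(-47579 - 58838555116/17806905) = sqrt(-906073288111/17806905) = I*sqrt(1792706773825578495)/5935635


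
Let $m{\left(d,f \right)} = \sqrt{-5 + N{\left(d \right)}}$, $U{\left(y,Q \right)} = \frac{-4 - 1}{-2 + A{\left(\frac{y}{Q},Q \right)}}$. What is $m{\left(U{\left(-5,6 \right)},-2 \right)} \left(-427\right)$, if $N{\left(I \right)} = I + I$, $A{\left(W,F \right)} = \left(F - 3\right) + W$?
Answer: $- 427 i \sqrt{65} \approx - 3442.6 i$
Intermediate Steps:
$A{\left(W,F \right)} = -3 + F + W$ ($A{\left(W,F \right)} = \left(-3 + F\right) + W = -3 + F + W$)
$N{\left(I \right)} = 2 I$
$U{\left(y,Q \right)} = - \frac{5}{-5 + Q + \frac{y}{Q}}$ ($U{\left(y,Q \right)} = \frac{-4 - 1}{-2 + \left(-3 + Q + \frac{y}{Q}\right)} = - \frac{5}{-5 + Q + \frac{y}{Q}}$)
$m{\left(d,f \right)} = \sqrt{-5 + 2 d}$
$m{\left(U{\left(-5,6 \right)},-2 \right)} \left(-427\right) = \sqrt{-5 + 2 \left(\left(-5\right) 6 \frac{1}{-5 + 6 \left(-5 + 6\right)}\right)} \left(-427\right) = \sqrt{-5 + 2 \left(\left(-5\right) 6 \frac{1}{-5 + 6 \cdot 1}\right)} \left(-427\right) = \sqrt{-5 + 2 \left(\left(-5\right) 6 \frac{1}{-5 + 6}\right)} \left(-427\right) = \sqrt{-5 + 2 \left(\left(-5\right) 6 \cdot 1^{-1}\right)} \left(-427\right) = \sqrt{-5 + 2 \left(\left(-5\right) 6 \cdot 1\right)} \left(-427\right) = \sqrt{-5 + 2 \left(-30\right)} \left(-427\right) = \sqrt{-5 - 60} \left(-427\right) = \sqrt{-65} \left(-427\right) = i \sqrt{65} \left(-427\right) = - 427 i \sqrt{65}$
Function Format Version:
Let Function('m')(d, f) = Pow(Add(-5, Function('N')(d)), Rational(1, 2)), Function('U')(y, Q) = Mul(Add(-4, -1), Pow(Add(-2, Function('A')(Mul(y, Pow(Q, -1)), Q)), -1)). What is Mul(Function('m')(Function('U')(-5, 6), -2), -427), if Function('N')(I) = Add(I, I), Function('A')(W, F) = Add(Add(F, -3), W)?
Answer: Mul(-427, I, Pow(65, Rational(1, 2))) ≈ Mul(-3442.6, I)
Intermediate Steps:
Function('A')(W, F) = Add(-3, F, W) (Function('A')(W, F) = Add(Add(-3, F), W) = Add(-3, F, W))
Function('N')(I) = Mul(2, I)
Function('U')(y, Q) = Mul(-5, Pow(Add(-5, Q, Mul(y, Pow(Q, -1))), -1)) (Function('U')(y, Q) = Mul(Add(-4, -1), Pow(Add(-2, Add(-3, Q, Mul(y, Pow(Q, -1)))), -1)) = Mul(-5, Pow(Add(-5, Q, Mul(y, Pow(Q, -1))), -1)))
Function('m')(d, f) = Pow(Add(-5, Mul(2, d)), Rational(1, 2))
Mul(Function('m')(Function('U')(-5, 6), -2), -427) = Mul(Pow(Add(-5, Mul(2, Mul(-5, 6, Pow(Add(-5, Mul(6, Add(-5, 6))), -1)))), Rational(1, 2)), -427) = Mul(Pow(Add(-5, Mul(2, Mul(-5, 6, Pow(Add(-5, Mul(6, 1)), -1)))), Rational(1, 2)), -427) = Mul(Pow(Add(-5, Mul(2, Mul(-5, 6, Pow(Add(-5, 6), -1)))), Rational(1, 2)), -427) = Mul(Pow(Add(-5, Mul(2, Mul(-5, 6, Pow(1, -1)))), Rational(1, 2)), -427) = Mul(Pow(Add(-5, Mul(2, Mul(-5, 6, 1))), Rational(1, 2)), -427) = Mul(Pow(Add(-5, Mul(2, -30)), Rational(1, 2)), -427) = Mul(Pow(Add(-5, -60), Rational(1, 2)), -427) = Mul(Pow(-65, Rational(1, 2)), -427) = Mul(Mul(I, Pow(65, Rational(1, 2))), -427) = Mul(-427, I, Pow(65, Rational(1, 2)))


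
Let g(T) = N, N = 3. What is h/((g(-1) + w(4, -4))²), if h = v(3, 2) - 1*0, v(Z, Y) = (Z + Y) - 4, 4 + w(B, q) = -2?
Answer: ⅑ ≈ 0.11111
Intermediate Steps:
w(B, q) = -6 (w(B, q) = -4 - 2 = -6)
g(T) = 3
v(Z, Y) = -4 + Y + Z (v(Z, Y) = (Y + Z) - 4 = -4 + Y + Z)
h = 1 (h = (-4 + 2 + 3) - 1*0 = 1 + 0 = 1)
h/((g(-1) + w(4, -4))²) = 1/(3 - 6)² = 1/(-3)² = 1/9 = 1*(⅑) = ⅑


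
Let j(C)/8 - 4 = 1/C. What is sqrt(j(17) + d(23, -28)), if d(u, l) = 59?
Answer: sqrt(26435)/17 ≈ 9.5640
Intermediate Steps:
j(C) = 32 + 8/C
sqrt(j(17) + d(23, -28)) = sqrt((32 + 8/17) + 59) = sqrt(552/17 + 59) = sqrt(1555/17) = sqrt(26435)/17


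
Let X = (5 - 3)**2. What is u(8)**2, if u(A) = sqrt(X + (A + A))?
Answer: 20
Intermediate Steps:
X = 4 (X = 2**2 = 4)
u(A) = sqrt(4 + 2*A) (u(A) = sqrt(4 + (A + A)) = sqrt(4 + 2*A))
u(8)**2 = (sqrt(4 + 2*8))**2 = (sqrt(4 + 16))**2 = (sqrt(20))**2 = (2*sqrt(5))**2 = 20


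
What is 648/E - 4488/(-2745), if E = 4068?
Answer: 185518/103395 ≈ 1.7943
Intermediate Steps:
648/E - 4488/(-2745) = 648/4068 - 4488/(-2745) = 648*(1/4068) - 4488*(-1/2745) = 18/113 + 1496/915 = 185518/103395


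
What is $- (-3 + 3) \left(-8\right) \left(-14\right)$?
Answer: $0$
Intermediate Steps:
$- (-3 + 3) \left(-8\right) \left(-14\right) = \left(-1\right) 0 \left(-8\right) \left(-14\right) = 0 \left(-8\right) \left(-14\right) = 0 \left(-14\right) = 0$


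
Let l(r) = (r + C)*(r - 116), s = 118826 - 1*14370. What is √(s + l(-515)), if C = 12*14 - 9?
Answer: 2*√82273 ≈ 573.67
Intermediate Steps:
C = 159 (C = 168 - 9 = 159)
s = 104456 (s = 118826 - 14370 = 104456)
l(r) = (-116 + r)*(159 + r) (l(r) = (r + 159)*(r - 116) = (159 + r)*(-116 + r) = (-116 + r)*(159 + r))
√(s + l(-515)) = √(104456 + (-18444 + (-515)² + 43*(-515))) = √(104456 + (-18444 + 265225 - 22145)) = √(104456 + 224636) = √329092 = 2*√82273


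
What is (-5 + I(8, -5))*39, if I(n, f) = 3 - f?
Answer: 117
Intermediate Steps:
(-5 + I(8, -5))*39 = (-5 + (3 - 1*(-5)))*39 = (-5 + (3 + 5))*39 = (-5 + 8)*39 = 3*39 = 117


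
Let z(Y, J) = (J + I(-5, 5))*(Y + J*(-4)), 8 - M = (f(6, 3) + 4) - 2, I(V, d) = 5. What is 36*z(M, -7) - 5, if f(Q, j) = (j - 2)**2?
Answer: -2381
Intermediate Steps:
f(Q, j) = (-2 + j)**2
M = 5 (M = 8 - (((-2 + 3)**2 + 4) - 2) = 8 - ((1**2 + 4) - 2) = 8 - ((1 + 4) - 2) = 8 - (5 - 2) = 8 - 1*3 = 8 - 3 = 5)
z(Y, J) = (5 + J)*(Y - 4*J) (z(Y, J) = (J + 5)*(Y + J*(-4)) = (5 + J)*(Y - 4*J))
36*z(M, -7) - 5 = 36*(-20*(-7) - 4*(-7)**2 + 5*5 - 7*5) - 5 = 36*(140 - 4*49 + 25 - 35) - 5 = 36*(140 - 196 + 25 - 35) - 5 = 36*(-66) - 5 = -2376 - 5 = -2381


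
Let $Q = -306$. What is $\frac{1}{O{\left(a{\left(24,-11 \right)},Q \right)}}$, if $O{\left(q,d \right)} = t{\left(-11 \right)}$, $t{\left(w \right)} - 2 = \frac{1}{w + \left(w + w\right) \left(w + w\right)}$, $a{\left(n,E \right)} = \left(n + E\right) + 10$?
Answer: $\frac{473}{947} \approx 0.49947$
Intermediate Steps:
$a{\left(n,E \right)} = 10 + E + n$ ($a{\left(n,E \right)} = \left(E + n\right) + 10 = 10 + E + n$)
$t{\left(w \right)} = 2 + \frac{1}{w + 4 w^{2}}$ ($t{\left(w \right)} = 2 + \frac{1}{w + \left(w + w\right) \left(w + w\right)} = 2 + \frac{1}{w + 2 w 2 w} = 2 + \frac{1}{w + 4 w^{2}}$)
$O{\left(q,d \right)} = \frac{947}{473}$ ($O{\left(q,d \right)} = \frac{1 + 2 \left(-11\right) + 8 \left(-11\right)^{2}}{\left(-11\right) \left(1 + 4 \left(-11\right)\right)} = - \frac{1 - 22 + 8 \cdot 121}{11 \left(1 - 44\right)} = - \frac{1 - 22 + 968}{11 \left(-43\right)} = \left(- \frac{1}{11}\right) \left(- \frac{1}{43}\right) 947 = \frac{947}{473}$)
$\frac{1}{O{\left(a{\left(24,-11 \right)},Q \right)}} = \frac{1}{\frac{947}{473}} = \frac{473}{947}$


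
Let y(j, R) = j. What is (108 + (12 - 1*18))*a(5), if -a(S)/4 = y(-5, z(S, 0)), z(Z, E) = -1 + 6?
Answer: 2040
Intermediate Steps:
z(Z, E) = 5
a(S) = 20 (a(S) = -4*(-5) = 20)
(108 + (12 - 1*18))*a(5) = (108 + (12 - 1*18))*20 = (108 + (12 - 18))*20 = (108 - 6)*20 = 102*20 = 2040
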